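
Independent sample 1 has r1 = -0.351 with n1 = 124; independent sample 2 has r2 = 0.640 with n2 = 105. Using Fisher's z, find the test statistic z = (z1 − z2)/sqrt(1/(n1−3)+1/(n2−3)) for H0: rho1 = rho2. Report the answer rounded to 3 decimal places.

-8.368

z1 = atanh(-0.351) = -0.366584,  z2 = atanh(0.640) = 0.758174
SE = √(1/(n1−3) + 1/(n2−3)) = √(1/121 + 1/102) = √(0.0082645 + 0.0098039) = √0.0180684 = 0.134419
z = (z1 − z2)/SE = (-0.366584 − 0.758174) / 0.134419 = -1.124758 / 0.134419 = -8.368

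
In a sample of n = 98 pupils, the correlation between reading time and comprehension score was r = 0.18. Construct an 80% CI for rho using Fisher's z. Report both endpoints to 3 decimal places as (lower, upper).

(0.050, 0.304)

Fisher z: z_r = atanh(r) = ½·ln((1+0.18)/(1−0.18)) = 0.181983
SE(z) = 1/√(n−3) = 1/√95 = 0.102598
80% ⇒ z* = 1.282; margin = 1.282·0.102598 = 0.131531
CI on z-scale: (0.050452, 0.313514)
Back-transform: tanh(0.050452) = 0.050409, tanh(0.313514) = 0.303631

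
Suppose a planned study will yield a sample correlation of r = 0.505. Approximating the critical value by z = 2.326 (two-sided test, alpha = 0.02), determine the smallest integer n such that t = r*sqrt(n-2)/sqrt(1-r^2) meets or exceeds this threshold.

r√(n−2)/√(1−r²) ≥ 2.326  ⇔  n−2 ≥ (2.326)²·(1−r²)/r²
(1−r²)/r² = (1−0.255025)/0.255025 = 2.9212
n ≥ 2 + 5.410276·2.9212 = 2 + 15.8045 = 17.8045
⌈17.8045⌉ = 18

18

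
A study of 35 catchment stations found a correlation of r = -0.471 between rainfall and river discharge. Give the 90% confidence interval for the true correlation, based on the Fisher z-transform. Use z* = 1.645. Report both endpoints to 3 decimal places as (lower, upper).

(-0.665, -0.217)

z_r = atanh(-0.471) = -0.511355;  SE = 1/√(n−3) = 1/√32 = 0.176777
z-limits: -0.511355 ± 1.645·0.176777 = -0.511355 ± 0.290798 = [-0.802153, -0.220557]
ρ-limits: (tanh -0.802153, tanh -0.220557) = (-0.665, -0.217)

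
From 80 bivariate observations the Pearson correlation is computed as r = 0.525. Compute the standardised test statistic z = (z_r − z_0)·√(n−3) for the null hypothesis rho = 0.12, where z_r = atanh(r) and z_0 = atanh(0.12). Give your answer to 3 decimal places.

z_r = atanh(0.525) = 0.583217,  z_0 = atanh(0.12) = 0.120581
SE = 1/√(n−3) = 1/√77 = 0.113961
z = (z_r − z_0)/SE = (0.583217 − 0.120581) / 0.113961 = 0.462636 / 0.113961 = 4.060

4.060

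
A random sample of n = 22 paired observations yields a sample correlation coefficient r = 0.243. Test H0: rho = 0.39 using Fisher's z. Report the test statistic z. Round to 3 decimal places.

-0.714

Fisher z: atanh(0.243) = 0.247960, atanh(0.39) = 0.411800
z = (z_r − z_0)·√(n−3) = (0.247960 − 0.411800)·√19 = -0.163840 · 4.358899 = -0.714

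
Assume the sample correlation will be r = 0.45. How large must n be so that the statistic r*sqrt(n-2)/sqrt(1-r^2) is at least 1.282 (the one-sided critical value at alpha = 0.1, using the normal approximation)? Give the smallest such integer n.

9

Need r·√(n−2)/√(1−r²) ≥ 1.282
√(n−2) ≥ 1.282·√(1−0.2025) / 0.45 = 1.282·0.893029 / 0.45 = 2.5441
n−2 ≥ 6.4724  ⇒  n ≥ 8.4724
Smallest integer n = 9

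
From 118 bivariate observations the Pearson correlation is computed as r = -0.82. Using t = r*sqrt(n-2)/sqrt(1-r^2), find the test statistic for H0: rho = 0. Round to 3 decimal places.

-15.430

1 − r² = 1 − 0.6724 = 0.3276;  √(1−r²) = 0.572364
√(n−2) = √116 = 10.770330
t = r·√(n−2)/√(1−r²) = -0.82 · 10.770330 / 0.572364 = -15.430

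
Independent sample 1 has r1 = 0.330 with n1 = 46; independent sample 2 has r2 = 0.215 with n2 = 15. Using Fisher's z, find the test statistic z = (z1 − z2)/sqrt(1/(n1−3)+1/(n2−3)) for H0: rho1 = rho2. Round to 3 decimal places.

Fisher z-transforms: z1 = atanh(0.330) = 0.342828, z2 = atanh(0.215) = 0.218408; difference d = 0.124420
Var(d) = 1/43 + 1/12 = 0.0232558 + 0.0833333 = 0.1065891
z = d/√Var(d) = 0.124420 / √0.1065891 = 0.124420 / 0.326480 = 0.381

0.381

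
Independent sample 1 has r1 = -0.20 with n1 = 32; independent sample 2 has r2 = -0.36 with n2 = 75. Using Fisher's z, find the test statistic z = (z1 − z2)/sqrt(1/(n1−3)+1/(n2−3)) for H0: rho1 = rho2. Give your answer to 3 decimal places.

0.792

Fisher z-transforms: z1 = atanh(-0.20) = -0.202733, z2 = atanh(-0.36) = -0.376886; difference d = 0.174153
Var(d) = 1/29 + 1/72 = 0.0344828 + 0.0138889 = 0.0483717
z = d/√Var(d) = 0.174153 / √0.0483717 = 0.174153 / 0.219936 = 0.792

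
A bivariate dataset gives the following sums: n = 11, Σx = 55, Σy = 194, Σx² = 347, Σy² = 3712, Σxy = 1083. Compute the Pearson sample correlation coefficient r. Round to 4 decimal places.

0.7813

S_xy = nΣxy − ΣxΣy = 11·1083 − 55·194 = 11913 − 10670 = 1243
S_xx = nΣx² − (Σx)² = 11·347 − 55² = 3817 − 3025 = 792
S_yy = nΣy² − (Σy)² = 11·3712 − 194² = 40832 − 37636 = 3196
r = S_xy / √(S_xx·S_yy) = 1243 / √(792·3196) = 1243 / √2531232 = 1243 / 1590.9846 = 0.7813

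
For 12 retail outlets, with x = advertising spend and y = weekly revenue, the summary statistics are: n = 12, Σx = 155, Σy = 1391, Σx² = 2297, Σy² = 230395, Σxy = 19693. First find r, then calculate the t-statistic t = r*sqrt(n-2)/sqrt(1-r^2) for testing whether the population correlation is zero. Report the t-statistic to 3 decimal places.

Numerator: nΣxy − (Σx)(Σy) = 12·19693 − (155)(1391) = 20711
Denominator: √[(nΣx²−(Σx)²)(nΣy²−(Σy)²)]
  nΣx²−(Σx)² = 12·2297 − 24025 = 3539;  nΣy²−(Σy)² = 12·230395 − 1934881 = 829859
  √(3539·829859) = √2936871001 = 54192.9054
r = 20711 / 54192.9054 = 0.3822
t = r·√(n−2)/√(1−r²) = 0.3822·√10 / √(1−0.146077) = 1.208623 / 0.924080 = 1.308

1.308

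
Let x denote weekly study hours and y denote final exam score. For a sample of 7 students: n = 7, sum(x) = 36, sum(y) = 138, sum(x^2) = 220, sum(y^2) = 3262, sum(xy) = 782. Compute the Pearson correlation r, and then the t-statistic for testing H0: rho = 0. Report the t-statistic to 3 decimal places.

1.384

Numerator: nΣxy − (Σx)(Σy) = 7·782 − (36)(138) = 506
Denominator: √[(nΣx²−(Σx)²)(nΣy²−(Σy)²)]
  nΣx²−(Σx)² = 7·220 − 1296 = 244;  nΣy²−(Σy)² = 7·3262 − 19044 = 3790
  √(244·3790) = √924760 = 961.6444
r = 506 / 961.6444 = 0.5262
t = r·√(n−2)/√(1−r²) = 0.5262·√5 / √(1−0.276886) = 1.176619 / 0.850361 = 1.384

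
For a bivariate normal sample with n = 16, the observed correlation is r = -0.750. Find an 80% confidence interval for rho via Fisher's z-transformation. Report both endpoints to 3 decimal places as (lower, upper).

(-0.869, -0.549)

z_r = atanh(-0.750) = -0.972955;  SE = 1/√(n−3) = 1/√13 = 0.277350
z-limits: -0.972955 ± 1.282·0.277350 = -0.972955 ± 0.355563 = [-1.328518, -0.617392]
ρ-limits: (tanh -1.328518, tanh -0.617392) = (-0.869, -0.549)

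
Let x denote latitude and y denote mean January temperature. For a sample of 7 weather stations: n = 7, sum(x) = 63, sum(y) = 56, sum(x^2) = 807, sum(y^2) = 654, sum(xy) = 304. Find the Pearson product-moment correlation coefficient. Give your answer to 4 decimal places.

Numerator: nΣxy − (Σx)(Σy) = 7·304 − (63)(56) = -1400
Denominator: √[(nΣx²−(Σx)²)(nΣy²−(Σy)²)]
  nΣx²−(Σx)² = 7·807 − 3969 = 1680;  nΣy²−(Σy)² = 7·654 − 3136 = 1442
  √(1680·1442) = √2422560 = 1556.4575
r = -1400 / 1556.4575 = -0.8995

-0.8995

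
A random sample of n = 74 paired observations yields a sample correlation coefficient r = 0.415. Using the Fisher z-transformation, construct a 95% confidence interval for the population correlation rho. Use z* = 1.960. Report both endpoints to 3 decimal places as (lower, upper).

Fisher z: z_r = atanh(r) = ½·ln((1+0.415)/(1−0.415)) = 0.441636
SE(z) = 1/√(n−3) = 1/√71 = 0.118678
95% ⇒ z* = 1.960; margin = 1.960·0.118678 = 0.232609
CI on z-scale: (0.209027, 0.674245)
Back-transform: tanh(0.209027) = 0.206035, tanh(0.674245) = 0.587765

(0.206, 0.588)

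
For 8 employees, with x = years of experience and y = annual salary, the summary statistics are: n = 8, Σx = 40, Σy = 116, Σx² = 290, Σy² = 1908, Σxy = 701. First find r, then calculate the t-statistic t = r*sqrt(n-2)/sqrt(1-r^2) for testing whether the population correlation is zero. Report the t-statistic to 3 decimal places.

3.926

Numerator: nΣxy − (Σx)(Σy) = 8·701 − (40)(116) = 968
Denominator: √[(nΣx²−(Σx)²)(nΣy²−(Σy)²)]
  nΣx²−(Σx)² = 8·290 − 1600 = 720;  nΣy²−(Σy)² = 8·1908 − 13456 = 1808
  √(720·1808) = √1301760 = 1140.9470
r = 968 / 1140.9470 = 0.8484
t = r·√(n−2)/√(1−r²) = 0.8484·√6 / √(1−0.719783) = 2.078147 / 0.529355 = 3.926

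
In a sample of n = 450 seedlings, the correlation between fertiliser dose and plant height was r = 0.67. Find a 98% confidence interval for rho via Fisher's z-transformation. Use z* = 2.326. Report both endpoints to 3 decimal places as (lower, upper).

Fisher z: z_r = atanh(r) = ½·ln((1+0.67)/(1−0.67)) = 0.810743
SE(z) = 1/√(n−3) = 1/√447 = 0.047298
98% ⇒ z* = 2.326; margin = 2.326·0.047298 = 0.110015
CI on z-scale: (0.700728, 0.920758)
Back-transform: tanh(0.700728) = 0.604830, tanh(0.920758) = 0.726256

(0.605, 0.726)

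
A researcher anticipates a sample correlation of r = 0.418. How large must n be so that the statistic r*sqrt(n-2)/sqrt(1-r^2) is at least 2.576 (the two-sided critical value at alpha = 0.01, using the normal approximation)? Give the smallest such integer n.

Need r·√(n−2)/√(1−r²) ≥ 2.576
√(n−2) ≥ 2.576·√(1−0.174724) / 0.418 = 2.576·0.908447 / 0.418 = 5.5985
n−2 ≥ 31.3432  ⇒  n ≥ 33.3432
Smallest integer n = 34

34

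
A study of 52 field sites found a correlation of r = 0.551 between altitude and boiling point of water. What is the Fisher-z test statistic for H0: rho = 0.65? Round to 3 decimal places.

-1.088

Fisher z: atanh(0.551) = 0.619816, atanh(0.65) = 0.775299
z = (z_r − z_0)·√(n−3) = (0.619816 − 0.775299)·√49 = -0.155483 · 7.000000 = -1.088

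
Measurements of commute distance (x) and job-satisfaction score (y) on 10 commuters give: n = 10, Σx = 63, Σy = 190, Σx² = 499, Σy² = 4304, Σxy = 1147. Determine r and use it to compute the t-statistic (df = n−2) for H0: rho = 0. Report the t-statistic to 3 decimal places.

-0.541

S_xy = nΣxy − ΣxΣy = 10·1147 − 63·190 = 11470 − 11970 = -500
S_xx = nΣx² − (Σx)² = 10·499 − 63² = 4990 − 3969 = 1021
S_yy = nΣy² − (Σy)² = 10·4304 − 190² = 43040 − 36100 = 6940
r = S_xy / √(S_xx·S_yy) = -500 / √(1021·6940) = -500 / √7085740 = -500 / 2661.9053 = -0.1878
t = r·√(n−2)/√(1−r²) = -0.1878·√8 / √(1−0.035269) = -0.531179 / 0.982207 = -0.541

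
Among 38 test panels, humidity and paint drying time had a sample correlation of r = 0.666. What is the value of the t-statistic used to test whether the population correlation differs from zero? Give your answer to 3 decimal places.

5.357

1 − r² = 1 − 0.443556 = 0.556444;  √(1−r²) = 0.745952
√(n−2) = √36 = 6.000000
t = r·√(n−2)/√(1−r²) = 0.666 · 6.000000 / 0.745952 = 5.357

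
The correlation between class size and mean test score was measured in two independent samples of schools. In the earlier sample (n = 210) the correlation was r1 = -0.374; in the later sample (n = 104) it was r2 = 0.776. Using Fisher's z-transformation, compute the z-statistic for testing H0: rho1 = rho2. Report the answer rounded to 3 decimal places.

z1 = atanh(-0.374) = -0.393066,  z2 = atanh(0.776) = 1.035236
SE = √(1/(n1−3) + 1/(n2−3)) = √(1/207 + 1/101) = √(0.0048309 + 0.0099010) = √0.0147319 = 0.121375
z = (z1 − z2)/SE = (-0.393066 − 1.035236) / 0.121375 = -1.428302 / 0.121375 = -11.768

-11.768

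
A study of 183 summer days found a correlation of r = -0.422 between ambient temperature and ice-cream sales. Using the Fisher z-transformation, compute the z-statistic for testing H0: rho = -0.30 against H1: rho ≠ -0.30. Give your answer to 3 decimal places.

-1.886

Fisher z: atanh(-0.422) = -0.450123, atanh(-0.30) = -0.309520
z = (z_r − z_0)·√(n−3) = (-0.450123 − (-0.309520))·√180 = -0.140603 · 13.416408 = -1.886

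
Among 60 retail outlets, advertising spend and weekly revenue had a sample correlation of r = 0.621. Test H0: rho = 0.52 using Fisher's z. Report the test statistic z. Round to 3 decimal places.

1.135

Fisher z: atanh(0.621) = 0.726631, atanh(0.52) = 0.576340
z = (z_r − z_0)·√(n−3) = (0.726631 − 0.576340)·√57 = 0.150291 · 7.549834 = 1.135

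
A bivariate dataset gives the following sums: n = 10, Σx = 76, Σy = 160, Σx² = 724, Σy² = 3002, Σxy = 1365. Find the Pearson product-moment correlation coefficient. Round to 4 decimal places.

0.5857

S_xy = nΣxy − ΣxΣy = 10·1365 − 76·160 = 13650 − 12160 = 1490
S_xx = nΣx² − (Σx)² = 10·724 − 76² = 7240 − 5776 = 1464
S_yy = nΣy² − (Σy)² = 10·3002 − 160² = 30020 − 25600 = 4420
r = S_xy / √(S_xx·S_yy) = 1490 / √(1464·4420) = 1490 / √6470880 = 1490 / 2543.7924 = 0.5857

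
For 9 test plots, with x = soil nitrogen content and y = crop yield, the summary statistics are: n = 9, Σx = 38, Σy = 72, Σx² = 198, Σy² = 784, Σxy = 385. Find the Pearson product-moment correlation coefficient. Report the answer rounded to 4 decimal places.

S_xy = nΣxy − ΣxΣy = 9·385 − 38·72 = 3465 − 2736 = 729
S_xx = nΣx² − (Σx)² = 9·198 − 38² = 1782 − 1444 = 338
S_yy = nΣy² − (Σy)² = 9·784 − 72² = 7056 − 5184 = 1872
r = S_xy / √(S_xx·S_yy) = 729 / √(338·1872) = 729 / √632736 = 729 / 795.4470 = 0.9165

0.9165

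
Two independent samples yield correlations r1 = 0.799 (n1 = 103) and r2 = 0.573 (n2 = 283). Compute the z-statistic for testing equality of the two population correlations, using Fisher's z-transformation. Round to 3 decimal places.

Fisher z-transforms: z1 = atanh(0.799) = 1.095841, z2 = atanh(0.573) = 0.651978; difference d = 0.443863
Var(d) = 1/100 + 1/280 = 0.0100000 + 0.0035714 = 0.0135714
z = d/√Var(d) = 0.443863 / √0.0135714 = 0.443863 / 0.116496 = 3.810

3.810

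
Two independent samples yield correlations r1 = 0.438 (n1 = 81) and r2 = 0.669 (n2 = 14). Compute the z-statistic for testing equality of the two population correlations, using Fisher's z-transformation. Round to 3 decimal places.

z1 = atanh(0.438) = 0.469753,  z2 = atanh(0.669) = 0.808931
SE = √(1/(n1−3) + 1/(n2−3)) = √(1/78 + 1/11) = √(0.0128205 + 0.0909091) = √0.1037296 = 0.322071
z = (z1 − z2)/SE = (0.469753 − 0.808931) / 0.322071 = -0.339178 / 0.322071 = -1.053

-1.053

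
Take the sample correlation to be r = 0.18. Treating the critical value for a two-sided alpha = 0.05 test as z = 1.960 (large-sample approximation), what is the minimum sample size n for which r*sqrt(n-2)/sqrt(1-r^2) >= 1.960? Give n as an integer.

Need r·√(n−2)/√(1−r²) ≥ 1.960
√(n−2) ≥ 1.960·√(1−0.0324) / 0.18 = 1.960·0.983667 / 0.18 = 10.7110
n−2 ≥ 114.7255  ⇒  n ≥ 116.7255
Smallest integer n = 117

117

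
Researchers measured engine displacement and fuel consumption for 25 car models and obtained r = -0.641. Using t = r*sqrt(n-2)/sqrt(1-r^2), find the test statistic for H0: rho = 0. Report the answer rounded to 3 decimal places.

-4.005

1 − r² = 1 − 0.410881 = 0.589119;  √(1−r²) = 0.767541
√(n−2) = √23 = 4.795832
t = r·√(n−2)/√(1−r²) = -0.641 · 4.795832 / 0.767541 = -4.005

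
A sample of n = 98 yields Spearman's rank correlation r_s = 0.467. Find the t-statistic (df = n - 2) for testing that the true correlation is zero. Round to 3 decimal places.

5.175

t = r_s·√(n−2) / √(1−r_s²) with r_s = 0.467, n = 98
  = 0.467·√96 / √(1 − 0.218089)
  = 0.467·9.797959 / 0.884257
  = 4.575647 / 0.884257 = 5.175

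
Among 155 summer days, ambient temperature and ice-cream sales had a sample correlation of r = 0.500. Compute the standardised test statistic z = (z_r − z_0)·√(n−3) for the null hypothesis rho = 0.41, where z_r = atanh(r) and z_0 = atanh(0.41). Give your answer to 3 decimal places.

1.402

z_r = atanh(0.500) = 0.549306,  z_0 = atanh(0.41) = 0.435611
SE = 1/√(n−3) = 1/√152 = 0.081111
z = (z_r − z_0)/SE = (0.549306 − 0.435611) / 0.081111 = 0.113695 / 0.081111 = 1.402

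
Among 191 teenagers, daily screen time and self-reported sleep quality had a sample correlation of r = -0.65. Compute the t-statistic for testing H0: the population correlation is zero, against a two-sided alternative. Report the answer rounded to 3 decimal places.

-11.759

1 − r² = 1 − 0.4225 = 0.5775;  √(1−r²) = 0.759934
√(n−2) = √189 = 13.747727
t = r·√(n−2)/√(1−r²) = -0.65 · 13.747727 / 0.759934 = -11.759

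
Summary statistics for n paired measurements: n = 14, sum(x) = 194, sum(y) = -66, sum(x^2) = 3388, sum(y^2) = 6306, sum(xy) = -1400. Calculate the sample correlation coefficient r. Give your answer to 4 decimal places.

-0.2370

Numerator: nΣxy − (Σx)(Σy) = 14·(-1400) − (194)(-66) = -6796
Denominator: √[(nΣx²−(Σx)²)(nΣy²−(Σy)²)]
  nΣx²−(Σx)² = 14·3388 − 37636 = 9796;  nΣy²−(Σy)² = 14·6306 − 4356 = 83928
  √(9796·83928) = √822158688 = 28673.3097
r = -6796 / 28673.3097 = -0.2370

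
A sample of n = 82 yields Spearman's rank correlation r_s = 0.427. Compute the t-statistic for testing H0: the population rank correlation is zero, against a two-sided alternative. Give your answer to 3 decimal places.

t = r_s·√(n−2) / √(1−r_s²) with r_s = 0.427, n = 82
  = 0.427·√80 / √(1 − 0.182329)
  = 0.427·8.944272 / 0.904252
  = 3.819204 / 0.904252 = 4.224

4.224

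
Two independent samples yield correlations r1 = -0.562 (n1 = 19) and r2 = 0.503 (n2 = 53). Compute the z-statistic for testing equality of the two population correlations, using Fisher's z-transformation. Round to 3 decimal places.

-4.140

Fisher z-transforms: z1 = atanh(-0.562) = -0.635752, z2 = atanh(0.503) = 0.553314; difference d = -1.189066
Var(d) = 1/16 + 1/50 = 0.0625000 + 0.0200000 = 0.0825000
z = d/√Var(d) = -1.189066 / √0.0825000 = -1.189066 / 0.287228 = -4.140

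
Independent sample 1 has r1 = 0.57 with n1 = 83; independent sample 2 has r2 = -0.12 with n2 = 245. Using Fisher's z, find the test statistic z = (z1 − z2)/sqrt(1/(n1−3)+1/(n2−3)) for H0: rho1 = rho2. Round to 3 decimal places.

5.956

Fisher z-transforms: z1 = atanh(0.57) = 0.647523, z2 = atanh(-0.12) = -0.120581; difference d = 0.768104
Var(d) = 1/80 + 1/242 = 0.0125000 + 0.0041322 = 0.0166322
z = d/√Var(d) = 0.768104 / √0.0166322 = 0.768104 / 0.128966 = 5.956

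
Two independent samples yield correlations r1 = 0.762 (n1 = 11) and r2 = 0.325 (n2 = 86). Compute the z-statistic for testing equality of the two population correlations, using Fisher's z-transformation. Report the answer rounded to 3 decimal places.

Fisher z-transforms: z1 = atanh(0.762) = 1.000967, z2 = atanh(0.325) = 0.337228; difference d = 0.663739
Var(d) = 1/8 + 1/83 = 0.1250000 + 0.0120482 = 0.1370482
z = d/√Var(d) = 0.663739 / √0.1370482 = 0.663739 / 0.370200 = 1.793

1.793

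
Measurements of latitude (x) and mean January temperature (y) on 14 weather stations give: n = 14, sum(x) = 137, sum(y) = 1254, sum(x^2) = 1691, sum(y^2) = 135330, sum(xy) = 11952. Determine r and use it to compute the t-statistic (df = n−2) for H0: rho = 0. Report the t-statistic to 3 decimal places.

Numerator: nΣxy − (Σx)(Σy) = 14·11952 − (137)(1254) = -4470
Denominator: √[(nΣx²−(Σx)²)(nΣy²−(Σy)²)]
  nΣx²−(Σx)² = 14·1691 − 18769 = 4905;  nΣy²−(Σy)² = 14·135330 − 1572516 = 322104
  √(4905·322104) = √1579920120 = 39748.2090
r = -4470 / 39748.2090 = -0.1125
t = r·√(n−2)/√(1−r²) = -0.1125·√12 / √(1−0.012656) = -0.389711 / 0.993652 = -0.392

-0.392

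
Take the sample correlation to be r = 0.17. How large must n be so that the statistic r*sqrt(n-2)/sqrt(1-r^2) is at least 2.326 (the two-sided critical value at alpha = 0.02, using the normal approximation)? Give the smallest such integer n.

r√(n−2)/√(1−r²) ≥ 2.326  ⇔  n−2 ≥ (2.326)²·(1−r²)/r²
(1−r²)/r² = (1−0.0289)/0.0289 = 33.6021
n ≥ 2 + 5.410276·33.6021 = 2 + 181.7966 = 183.7966
⌈183.7966⌉ = 184

184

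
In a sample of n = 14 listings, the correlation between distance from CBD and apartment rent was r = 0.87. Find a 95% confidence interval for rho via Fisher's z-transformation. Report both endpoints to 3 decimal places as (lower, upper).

(0.630, 0.958)

Fisher z: z_r = atanh(r) = ½·ln((1+0.87)/(1−0.87)) = 1.333080
SE(z) = 1/√(n−3) = 1/√11 = 0.301511
95% ⇒ z* = 1.960; margin = 1.960·0.301511 = 0.590962
CI on z-scale: (0.742118, 1.924042)
Back-transform: tanh(0.742118) = 0.630423, tanh(1.924042) = 0.958249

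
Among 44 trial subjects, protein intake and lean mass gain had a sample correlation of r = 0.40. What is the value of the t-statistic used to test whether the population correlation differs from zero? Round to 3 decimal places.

1 − r² = 1 − 0.1600 = 0.8400;  √(1−r²) = 0.916515
√(n−2) = √42 = 6.480741
t = r·√(n−2)/√(1−r²) = 0.40 · 6.480741 / 0.916515 = 2.828

2.828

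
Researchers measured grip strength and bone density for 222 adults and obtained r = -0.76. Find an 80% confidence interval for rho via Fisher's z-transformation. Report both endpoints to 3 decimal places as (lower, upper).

Fisher z: z_r = atanh(r) = ½·ln((1+(-0.76))/(1−(-0.76))) = -0.996215
SE(z) = 1/√(n−3) = 1/√219 = 0.067574
80% ⇒ z* = 1.282; margin = 1.282·0.067574 = 0.086630
CI on z-scale: (-1.082845, -0.909585)
Back-transform: tanh(-1.082845) = -0.794252, tanh(-0.909585) = -0.720933

(-0.794, -0.721)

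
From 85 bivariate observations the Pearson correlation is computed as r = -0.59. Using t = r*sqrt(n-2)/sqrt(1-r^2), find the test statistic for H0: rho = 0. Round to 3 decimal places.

-6.657

t = r·√(n−2) / √(1−r²) with r = -0.59, n = 85
  = -0.59·√83 / √(1 − 0.3481)
  = -0.59·9.110434 / 0.807403
  = -5.375156 / 0.807403 = -6.657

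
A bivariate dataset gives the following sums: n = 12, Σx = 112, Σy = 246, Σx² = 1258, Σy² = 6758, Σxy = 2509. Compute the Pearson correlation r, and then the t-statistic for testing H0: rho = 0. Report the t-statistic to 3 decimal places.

S_xy = nΣxy − ΣxΣy = 12·2509 − 112·246 = 30108 − 27552 = 2556
S_xx = nΣx² − (Σx)² = 12·1258 − 112² = 15096 − 12544 = 2552
S_yy = nΣy² − (Σy)² = 12·6758 − 246² = 81096 − 60516 = 20580
r = S_xy / √(S_xx·S_yy) = 2556 / √(2552·20580) = 2556 / √52520160 = 2556 / 7247.0794 = 0.3527
t = r·√(n−2)/√(1−r²) = 0.3527·√10 / √(1−0.124397) = 1.115335 / 0.935737 = 1.192

1.192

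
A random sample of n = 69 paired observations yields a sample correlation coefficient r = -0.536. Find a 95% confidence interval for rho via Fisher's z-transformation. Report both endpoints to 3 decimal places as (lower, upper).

(-0.686, -0.343)

Fisher z: z_r = atanh(r) = ½·ln((1+(-0.536))/(1−(-0.536))) = -0.598526
SE(z) = 1/√(n−3) = 1/√66 = 0.123091
95% ⇒ z* = 1.960; margin = 1.960·0.123091 = 0.241258
CI on z-scale: (-0.839784, -0.357268)
Back-transform: tanh(-0.839784) = -0.685695, tanh(-0.357268) = -0.342805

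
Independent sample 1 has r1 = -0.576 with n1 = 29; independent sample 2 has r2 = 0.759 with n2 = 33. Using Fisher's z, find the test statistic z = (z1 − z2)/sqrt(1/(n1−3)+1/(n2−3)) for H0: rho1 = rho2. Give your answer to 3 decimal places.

-6.159

Fisher z-transforms: z1 = atanh(-0.576) = -0.656456, z2 = atanh(0.759) = 0.993852; difference d = -1.650308
Var(d) = 1/26 + 1/30 = 0.0384615 + 0.0333333 = 0.0717948
z = d/√Var(d) = -1.650308 / √0.0717948 = -1.650308 / 0.267946 = -6.159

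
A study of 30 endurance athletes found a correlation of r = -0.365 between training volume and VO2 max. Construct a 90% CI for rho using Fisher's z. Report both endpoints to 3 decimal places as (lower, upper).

(-0.604, -0.066)

Fisher z: z_r = atanh(r) = ½·ln((1+(-0.365))/(1−(-0.365))) = -0.382642
SE(z) = 1/√(n−3) = 1/√27 = 0.192450
90% ⇒ z* = 1.645; margin = 1.645·0.192450 = 0.316580
CI on z-scale: (-0.699222, -0.066062)
Back-transform: tanh(-0.699222) = -0.603874, tanh(-0.066062) = -0.065966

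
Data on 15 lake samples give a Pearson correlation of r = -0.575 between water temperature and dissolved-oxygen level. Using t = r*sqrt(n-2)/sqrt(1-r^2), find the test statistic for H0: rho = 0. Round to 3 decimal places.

-2.534

1 − r² = 1 − 0.330625 = 0.669375;  √(1−r²) = 0.818153
√(n−2) = √13 = 3.605551
t = r·√(n−2)/√(1−r²) = -0.575 · 3.605551 / 0.818153 = -2.534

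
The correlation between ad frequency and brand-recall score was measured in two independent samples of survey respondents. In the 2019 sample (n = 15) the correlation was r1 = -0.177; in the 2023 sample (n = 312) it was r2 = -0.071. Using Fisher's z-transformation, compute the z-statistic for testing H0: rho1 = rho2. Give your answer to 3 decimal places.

Fisher z-transforms: z1 = atanh(-0.177) = -0.178884, z2 = atanh(-0.071) = -0.071120; difference d = -0.107764
Var(d) = 1/12 + 1/309 = 0.0833333 + 0.0032362 = 0.0865695
z = d/√Var(d) = -0.107764 / √0.0865695 = -0.107764 / 0.294227 = -0.366

-0.366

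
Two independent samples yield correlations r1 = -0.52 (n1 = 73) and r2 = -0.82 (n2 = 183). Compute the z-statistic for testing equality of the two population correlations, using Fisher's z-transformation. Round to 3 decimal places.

z1 = atanh(-0.52) = -0.576340,  z2 = atanh(-0.82) = -1.156817
SE = √(1/(n1−3) + 1/(n2−3)) = √(1/70 + 1/180) = √(0.0142857 + 0.0055556) = √0.0198413 = 0.140859
z = (z1 − z2)/SE = (-0.576340 − (-1.156817)) / 0.140859 = 0.580477 / 0.140859 = 4.121

4.121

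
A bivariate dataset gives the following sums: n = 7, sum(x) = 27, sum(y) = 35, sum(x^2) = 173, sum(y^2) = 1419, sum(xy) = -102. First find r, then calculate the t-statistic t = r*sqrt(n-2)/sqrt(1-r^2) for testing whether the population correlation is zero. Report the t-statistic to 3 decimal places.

Numerator: nΣxy − (Σx)(Σy) = 7·(-102) − (27)(35) = -1659
Denominator: √[(nΣx²−(Σx)²)(nΣy²−(Σy)²)]
  nΣx²−(Σx)² = 7·173 − 729 = 482;  nΣy²−(Σy)² = 7·1419 − 1225 = 8708
  √(482·8708) = √4197256 = 2048.7206
r = -1659 / 2048.7206 = -0.8098
t = r·√(n−2)/√(1−r²) = -0.8098·√5 / √(1−0.655776) = -1.810768 / 0.586706 = -3.086

-3.086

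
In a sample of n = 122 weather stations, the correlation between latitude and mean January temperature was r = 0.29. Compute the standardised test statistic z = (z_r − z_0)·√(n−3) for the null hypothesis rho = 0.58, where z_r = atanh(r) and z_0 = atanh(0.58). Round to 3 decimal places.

z_r = atanh(0.29) = 0.298566,  z_0 = atanh(0.58) = 0.662463
SE = 1/√(n−3) = 1/√119 = 0.091670
z = (z_r − z_0)/SE = (0.298566 − 0.662463) / 0.091670 = -0.363897 / 0.091670 = -3.970

-3.970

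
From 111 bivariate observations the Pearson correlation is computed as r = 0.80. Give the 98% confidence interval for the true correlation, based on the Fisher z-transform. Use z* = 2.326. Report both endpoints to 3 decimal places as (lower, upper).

(0.704, 0.867)

Fisher z: z_r = atanh(r) = ½·ln((1+0.80)/(1−0.80)) = 1.098612
SE(z) = 1/√(n−3) = 1/√108 = 0.096225
98% ⇒ z* = 2.326; margin = 2.326·0.096225 = 0.223819
CI on z-scale: (0.874793, 1.322431)
Back-transform: tanh(0.874793) = 0.703801, tanh(1.322431) = 0.867387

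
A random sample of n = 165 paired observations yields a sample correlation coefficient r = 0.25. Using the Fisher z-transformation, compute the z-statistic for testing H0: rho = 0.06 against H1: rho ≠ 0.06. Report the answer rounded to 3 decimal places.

z_r = atanh(0.25) = 0.255413,  z_0 = atanh(0.06) = 0.060072
SE = 1/√(n−3) = 1/√162 = 0.078567
z = (z_r − z_0)/SE = (0.255413 − 0.060072) / 0.078567 = 0.195341 / 0.078567 = 2.486

2.486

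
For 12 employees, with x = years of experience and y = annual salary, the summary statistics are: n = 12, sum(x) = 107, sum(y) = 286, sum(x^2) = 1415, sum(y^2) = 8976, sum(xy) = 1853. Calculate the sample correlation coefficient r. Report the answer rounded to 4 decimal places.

S_xy = nΣxy − ΣxΣy = 12·1853 − 107·286 = 22236 − 30602 = -8366
S_xx = nΣx² − (Σx)² = 12·1415 − 107² = 16980 − 11449 = 5531
S_yy = nΣy² − (Σy)² = 12·8976 − 286² = 107712 − 81796 = 25916
r = S_xy / √(S_xx·S_yy) = -8366 / √(5531·25916) = -8366 / √143341396 = -8366 / 11972.5267 = -0.6988

-0.6988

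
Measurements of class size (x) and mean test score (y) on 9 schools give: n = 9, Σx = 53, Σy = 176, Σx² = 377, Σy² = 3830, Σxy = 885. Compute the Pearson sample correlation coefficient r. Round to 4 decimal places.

S_xy = nΣxy − ΣxΣy = 9·885 − 53·176 = 7965 − 9328 = -1363
S_xx = nΣx² − (Σx)² = 9·377 − 53² = 3393 − 2809 = 584
S_yy = nΣy² − (Σy)² = 9·3830 − 176² = 34470 − 30976 = 3494
r = S_xy / √(S_xx·S_yy) = -1363 / √(584·3494) = -1363 / √2040496 = -1363 / 1428.4593 = -0.9542

-0.9542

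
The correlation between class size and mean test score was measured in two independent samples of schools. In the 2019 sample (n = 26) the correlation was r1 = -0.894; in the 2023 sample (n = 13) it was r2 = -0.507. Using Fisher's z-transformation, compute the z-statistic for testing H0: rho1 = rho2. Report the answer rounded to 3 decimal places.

-2.331

z1 = atanh(-0.894) = -1.441504,  z2 = atanh(-0.507) = -0.558684
SE = √(1/(n1−3) + 1/(n2−3)) = √(1/23 + 1/10) = √(0.0434783 + 0.1000000) = √0.1434783 = 0.378785
z = (z1 − z2)/SE = (-1.441504 − (-0.558684)) / 0.378785 = -0.882820 / 0.378785 = -2.331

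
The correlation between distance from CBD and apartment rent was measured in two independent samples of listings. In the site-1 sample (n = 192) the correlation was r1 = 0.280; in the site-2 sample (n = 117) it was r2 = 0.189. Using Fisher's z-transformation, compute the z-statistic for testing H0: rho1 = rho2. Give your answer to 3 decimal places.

0.813

Fisher z-transforms: z1 = atanh(0.280) = 0.287682, z2 = atanh(0.189) = 0.191300; difference d = 0.096382
Var(d) = 1/189 + 1/114 = 0.0052910 + 0.0087719 = 0.0140629
z = d/√Var(d) = 0.096382 / √0.0140629 = 0.096382 / 0.118587 = 0.813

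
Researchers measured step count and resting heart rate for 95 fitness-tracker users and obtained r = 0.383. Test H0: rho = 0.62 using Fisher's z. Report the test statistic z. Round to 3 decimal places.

-3.083

Fisher z: atanh(0.383) = 0.403571, atanh(0.62) = 0.725005
z = (z_r − z_0)·√(n−3) = (0.403571 − 0.725005)·√92 = -0.321434 · 9.591663 = -3.083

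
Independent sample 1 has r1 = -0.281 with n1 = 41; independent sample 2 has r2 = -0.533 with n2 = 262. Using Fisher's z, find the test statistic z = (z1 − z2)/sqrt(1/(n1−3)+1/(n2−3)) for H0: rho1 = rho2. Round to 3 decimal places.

Fisher z-transforms: z1 = atanh(-0.281) = -0.288767, z2 = atanh(-0.533) = -0.594326; difference d = 0.305559
Var(d) = 1/38 + 1/259 = 0.0263158 + 0.0038610 = 0.0301768
z = d/√Var(d) = 0.305559 / √0.0301768 = 0.305559 / 0.173715 = 1.759

1.759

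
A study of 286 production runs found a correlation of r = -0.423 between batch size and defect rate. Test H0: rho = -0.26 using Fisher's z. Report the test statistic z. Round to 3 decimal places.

Fisher z: atanh(-0.423) = -0.451340, atanh(-0.26) = -0.266108
z = (z_r − z_0)·√(n−3) = (-0.451340 − (-0.266108))·√283 = -0.185232 · 16.822604 = -3.116

-3.116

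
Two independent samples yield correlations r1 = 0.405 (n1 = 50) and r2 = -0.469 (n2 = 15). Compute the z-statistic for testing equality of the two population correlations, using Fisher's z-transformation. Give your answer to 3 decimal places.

z1 = atanh(0.405) = 0.429616,  z2 = atanh(-0.469) = -0.508788
SE = √(1/(n1−3) + 1/(n2−3)) = √(1/47 + 1/12) = √(0.0212766 + 0.0833333) = √0.1046099 = 0.323435
z = (z1 − z2)/SE = (0.429616 − (-0.508788)) / 0.323435 = 0.938404 / 0.323435 = 2.901

2.901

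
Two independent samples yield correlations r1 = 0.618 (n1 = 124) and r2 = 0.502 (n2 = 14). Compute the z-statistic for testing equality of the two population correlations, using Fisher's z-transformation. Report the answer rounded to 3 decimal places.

0.539

Fisher z-transforms: z1 = atanh(0.618) = 0.721763, z2 = atanh(0.502) = 0.551976; difference d = 0.169787
Var(d) = 1/121 + 1/11 = 0.0082645 + 0.0909091 = 0.0991736
z = d/√Var(d) = 0.169787 / √0.0991736 = 0.169787 / 0.314918 = 0.539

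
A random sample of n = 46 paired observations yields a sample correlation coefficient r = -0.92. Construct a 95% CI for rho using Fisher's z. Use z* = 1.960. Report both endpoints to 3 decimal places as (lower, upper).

Fisher z: z_r = atanh(r) = ½·ln((1+(-0.92))/(1−(-0.92))) = -1.589027
SE(z) = 1/√(n−3) = 1/√43 = 0.152499
95% ⇒ z* = 1.960; margin = 1.960·0.152499 = 0.298898
CI on z-scale: (-1.887925, -1.290129)
Back-transform: tanh(-1.887925) = -0.955192, tanh(-1.290129) = -0.859160

(-0.955, -0.859)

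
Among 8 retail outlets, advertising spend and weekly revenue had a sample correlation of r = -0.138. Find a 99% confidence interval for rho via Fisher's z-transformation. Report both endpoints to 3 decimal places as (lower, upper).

(-0.859, 0.767)

Fisher z: z_r = atanh(r) = ½·ln((1+(-0.138))/(1−(-0.138))) = -0.138886
SE(z) = 1/√(n−3) = 1/√5 = 0.447214
99% ⇒ z* = 2.576; margin = 2.576·0.447214 = 1.152023
CI on z-scale: (-1.290909, 1.013137)
Back-transform: tanh(-1.290909) = -0.859364, tanh(1.013137) = 0.767056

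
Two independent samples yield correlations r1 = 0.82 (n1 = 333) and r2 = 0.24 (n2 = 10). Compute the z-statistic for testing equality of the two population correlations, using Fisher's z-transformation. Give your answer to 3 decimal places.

2.388

z1 = atanh(0.82) = 1.156817,  z2 = atanh(0.24) = 0.244774
SE = √(1/(n1−3) + 1/(n2−3)) = √(1/330 + 1/7) = √(0.0030303 + 0.1428571) = √0.1458874 = 0.381952
z = (z1 − z2)/SE = (1.156817 − 0.244774) / 0.381952 = 0.912043 / 0.381952 = 2.388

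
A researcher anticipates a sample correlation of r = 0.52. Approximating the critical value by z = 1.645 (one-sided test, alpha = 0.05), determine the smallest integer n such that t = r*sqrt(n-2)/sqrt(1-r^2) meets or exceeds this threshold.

10

Need r·√(n−2)/√(1−r²) ≥ 1.645
√(n−2) ≥ 1.645·√(1−0.2704) / 0.52 = 1.645·0.854166 / 0.52 = 2.7021
n−2 ≥ 7.3013  ⇒  n ≥ 9.3013
Smallest integer n = 10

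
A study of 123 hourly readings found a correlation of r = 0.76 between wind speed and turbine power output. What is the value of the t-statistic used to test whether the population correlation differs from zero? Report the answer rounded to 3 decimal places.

t = r·√(n−2) / √(1−r²) with r = 0.76, n = 123
  = 0.76·√121 / √(1 − 0.5776)
  = 0.76·11.000000 / 0.649923
  = 8.360000 / 0.649923 = 12.863

12.863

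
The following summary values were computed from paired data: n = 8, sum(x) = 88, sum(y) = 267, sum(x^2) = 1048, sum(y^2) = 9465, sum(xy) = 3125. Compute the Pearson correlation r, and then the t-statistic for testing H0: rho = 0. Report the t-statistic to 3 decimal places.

4.863

S_xy = nΣxy − ΣxΣy = 8·3125 − 88·267 = 25000 − 23496 = 1504
S_xx = nΣx² − (Σx)² = 8·1048 − 88² = 8384 − 7744 = 640
S_yy = nΣy² − (Σy)² = 8·9465 − 267² = 75720 − 71289 = 4431
r = S_xy / √(S_xx·S_yy) = 1504 / √(640·4431) = 1504 / √2835840 = 1504 / 1683.9952 = 0.8931
t = r·√(n−2)/√(1−r²) = 0.8931·√6 / √(1−0.797628) = 2.187639 / 0.449858 = 4.863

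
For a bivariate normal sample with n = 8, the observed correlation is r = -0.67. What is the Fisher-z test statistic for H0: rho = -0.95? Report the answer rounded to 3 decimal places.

Fisher z: atanh(-0.67) = -0.810743, atanh(-0.95) = -1.831781
z = (z_r − z_0)·√(n−3) = (-0.810743 − (-1.831781))·√5 = 1.021038 · 2.236068 = 2.283

2.283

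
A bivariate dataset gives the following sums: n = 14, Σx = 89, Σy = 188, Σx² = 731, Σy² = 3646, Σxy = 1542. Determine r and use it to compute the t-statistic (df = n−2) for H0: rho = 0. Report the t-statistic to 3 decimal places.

Numerator: nΣxy − (Σx)(Σy) = 14·1542 − (89)(188) = 4856
Denominator: √[(nΣx²−(Σx)²)(nΣy²−(Σy)²)]
  nΣx²−(Σx)² = 14·731 − 7921 = 2313;  nΣy²−(Σy)² = 14·3646 − 35344 = 15700
  √(2313·15700) = √36314100 = 6026.1182
r = 4856 / 6026.1182 = 0.8058
t = r·√(n−2)/√(1−r²) = 0.8058·√12 / √(1−0.649314) = 2.791373 / 0.592187 = 4.714

4.714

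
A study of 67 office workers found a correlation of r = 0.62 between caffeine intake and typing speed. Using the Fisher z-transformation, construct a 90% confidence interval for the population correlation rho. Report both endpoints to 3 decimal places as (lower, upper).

Fisher z: z_r = atanh(r) = ½·ln((1+0.62)/(1−0.62)) = 0.725005
SE(z) = 1/√(n−3) = 1/√64 = 0.125000
90% ⇒ z* = 1.645; margin = 1.645·0.125000 = 0.205625
CI on z-scale: (0.519380, 0.930630)
Back-transform: tanh(0.519380) = 0.477221, tanh(0.930630) = 0.730887

(0.477, 0.731)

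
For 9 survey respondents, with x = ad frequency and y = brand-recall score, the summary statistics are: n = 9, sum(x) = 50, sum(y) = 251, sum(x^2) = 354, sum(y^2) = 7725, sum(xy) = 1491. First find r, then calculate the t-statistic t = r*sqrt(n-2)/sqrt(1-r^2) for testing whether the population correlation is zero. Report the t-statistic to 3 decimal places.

1.192

S_xy = nΣxy − ΣxΣy = 9·1491 − 50·251 = 13419 − 12550 = 869
S_xx = nΣx² − (Σx)² = 9·354 − 50² = 3186 − 2500 = 686
S_yy = nΣy² − (Σy)² = 9·7725 − 251² = 69525 − 63001 = 6524
r = S_xy / √(S_xx·S_yy) = 869 / √(686·6524) = 869 / √4475464 = 869 / 2115.5292 = 0.4108
t = r·√(n−2)/√(1−r²) = 0.4108·√7 / √(1−0.168757) = 1.086875 / 0.911725 = 1.192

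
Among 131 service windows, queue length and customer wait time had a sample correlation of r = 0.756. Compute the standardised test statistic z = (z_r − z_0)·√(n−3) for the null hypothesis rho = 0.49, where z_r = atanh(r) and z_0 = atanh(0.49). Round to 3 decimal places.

5.100

z_r = atanh(0.756) = 0.986813,  z_0 = atanh(0.49) = 0.536060
SE = 1/√(n−3) = 1/√128 = 0.088388
z = (z_r − z_0)/SE = (0.986813 − 0.536060) / 0.088388 = 0.450753 / 0.088388 = 5.100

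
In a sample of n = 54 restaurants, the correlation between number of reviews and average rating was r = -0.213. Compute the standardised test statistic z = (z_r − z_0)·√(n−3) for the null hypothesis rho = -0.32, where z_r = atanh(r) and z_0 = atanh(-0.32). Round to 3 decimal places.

0.824

z_r = atanh(-0.213) = -0.216312,  z_0 = atanh(-0.32) = -0.331647
SE = 1/√(n−3) = 1/√51 = 0.140028
z = (z_r − z_0)/SE = (-0.216312 − (-0.331647)) / 0.140028 = 0.115335 / 0.140028 = 0.824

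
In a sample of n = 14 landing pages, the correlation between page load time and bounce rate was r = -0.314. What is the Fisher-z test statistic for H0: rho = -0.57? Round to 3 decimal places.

1.070

Fisher z: atanh(-0.314) = -0.324977, atanh(-0.57) = -0.647523
z = (z_r − z_0)·√(n−3) = (-0.324977 − (-0.647523))·√11 = 0.322546 · 3.316625 = 1.070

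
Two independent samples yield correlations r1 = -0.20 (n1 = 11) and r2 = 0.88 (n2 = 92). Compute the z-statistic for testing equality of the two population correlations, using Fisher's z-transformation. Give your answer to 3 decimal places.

-4.277

z1 = atanh(-0.20) = -0.202733,  z2 = atanh(0.88) = 1.375768
SE = √(1/(n1−3) + 1/(n2−3)) = √(1/8 + 1/89) = √(0.1250000 + 0.0112360) = √0.1362360 = 0.369102
z = (z1 − z2)/SE = (-0.202733 − 1.375768) / 0.369102 = -1.578501 / 0.369102 = -4.277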